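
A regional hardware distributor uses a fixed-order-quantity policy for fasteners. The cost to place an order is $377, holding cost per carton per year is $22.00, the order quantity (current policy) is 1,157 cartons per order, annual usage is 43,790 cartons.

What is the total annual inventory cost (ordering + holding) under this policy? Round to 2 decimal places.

Orders/yr = 43,790/1,157 = 37.848; ordering cost = 37.848 × $377 = $14,268.65
Average inventory = 1,157/2 = 578.5; holding cost = 578.5 × $22 = $12,727.00
Total = $14,268.65 + $12,727.00 = $26,995.65

$26,995.65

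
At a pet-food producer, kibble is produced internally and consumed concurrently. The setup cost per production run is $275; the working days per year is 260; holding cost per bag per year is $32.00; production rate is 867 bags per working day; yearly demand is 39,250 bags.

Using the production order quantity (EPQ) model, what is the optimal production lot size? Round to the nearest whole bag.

904 bags

d = 39,250/260 = 150.9615 bags/day;  effective holding cost H(1 − d/p) = 32·(1 − 150.9615/867) = 26.42818
Q* = √(2DS / H_eff) = √(2·39,250·275 / 26.42818) ≈ 903.79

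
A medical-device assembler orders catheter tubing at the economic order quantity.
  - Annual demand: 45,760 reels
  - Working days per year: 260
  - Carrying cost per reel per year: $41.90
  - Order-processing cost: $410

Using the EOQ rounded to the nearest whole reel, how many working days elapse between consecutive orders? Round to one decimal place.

5.4 days

2DS/H = 2·45,760·410/41.9 = 895,541.77
EOQ = √895,541.77 ≈ 946.33 → Q = 946 reels
Cycle time = (working days × Q)/D = (260 × 946) / 45,760 = 5.375 days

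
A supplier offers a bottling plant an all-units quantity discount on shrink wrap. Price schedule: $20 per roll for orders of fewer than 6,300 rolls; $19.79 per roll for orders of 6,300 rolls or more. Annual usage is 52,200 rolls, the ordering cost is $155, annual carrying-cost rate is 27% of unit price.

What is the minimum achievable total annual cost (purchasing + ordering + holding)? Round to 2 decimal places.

$1,051,153.68

H₁ = 27%×$20 = $5.4000;  H₂ = 27%×$19.79 = $5.3433
EOQ₁ = √(2×52,200×155/5.4000) = 1,731.09  (< 6,300, feasible at tier 1)
EOQ₂ = √(2×52,200×155/5.3433) = 1,740.25  (< 6,300 → use Q = 6,300 at tier-2 price)
TC(tier 1 (EOQ₁), Q≈1,731.1) = $1,053,347.88
TC(tier 2, Q≈6,300.0) = $1,051,153.68
Minimum at tier 2: $1,051,153.68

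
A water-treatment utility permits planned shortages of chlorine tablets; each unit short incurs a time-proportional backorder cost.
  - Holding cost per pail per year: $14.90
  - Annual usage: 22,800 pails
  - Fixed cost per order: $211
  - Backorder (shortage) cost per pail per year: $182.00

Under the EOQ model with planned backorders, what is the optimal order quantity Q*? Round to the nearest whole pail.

836 pails

Q* = √(2DS/H) · √((H + b)/b)
   = √(2 × 22,800 × 211 / 14.9) · √((14.9 + 182) / 182)
   = 803.583 × 1.0401 ≈ 835.83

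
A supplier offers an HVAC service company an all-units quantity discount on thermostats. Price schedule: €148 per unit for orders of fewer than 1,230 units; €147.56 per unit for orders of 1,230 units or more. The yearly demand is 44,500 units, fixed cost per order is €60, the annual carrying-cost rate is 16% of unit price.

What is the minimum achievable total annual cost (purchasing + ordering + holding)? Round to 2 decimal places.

H₁ = 16%×€148 = €23.6800;  H₂ = 16%×€147.56 = €23.6096
EOQ₁ = √(2×44,500×60/23.6800) = 474.88  (< 1,230, feasible at tier 1)
EOQ₂ = √(2×44,500×60/23.6096) = 475.58  (< 1,230 → use Q = 1,230 at tier-2 price)
TC(tier 1 (EOQ₁), Q≈474.9) = €6,597,245.05
TC(tier 2, Q≈1,230.0) = €6,583,110.64
Minimum at tier 2: €6,583,110.64

€6,583,110.64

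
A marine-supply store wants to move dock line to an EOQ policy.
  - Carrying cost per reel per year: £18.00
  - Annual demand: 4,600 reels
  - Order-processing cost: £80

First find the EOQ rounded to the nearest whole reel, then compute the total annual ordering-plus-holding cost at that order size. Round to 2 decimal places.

£3,639.78

2DS/H = 2·4,600·80/18 = 40,888.89
EOQ = √40,888.89 ≈ 202.21 → Q = 202 reels
Orders/yr = 4,600/202 = 22.772; ordering cost = 22.772 × £80 = £1,821.78
Average inventory = 202/2 = 101; holding cost = 101 × £18 = £1,818.00
Total = £1,821.78 + £1,818.00 = £3,639.78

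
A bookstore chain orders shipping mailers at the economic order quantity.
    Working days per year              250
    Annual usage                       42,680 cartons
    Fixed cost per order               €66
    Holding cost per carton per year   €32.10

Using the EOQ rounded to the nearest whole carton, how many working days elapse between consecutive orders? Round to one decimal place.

2.5 days

Optimal lot size Q* = (2 × 42,680 × €66 / €32.1)^½ ≈ 418.94 → Q = 419 cartons
Cycle time = (working days × Q)/D = (250 × 419) / 42,680 = 2.454 days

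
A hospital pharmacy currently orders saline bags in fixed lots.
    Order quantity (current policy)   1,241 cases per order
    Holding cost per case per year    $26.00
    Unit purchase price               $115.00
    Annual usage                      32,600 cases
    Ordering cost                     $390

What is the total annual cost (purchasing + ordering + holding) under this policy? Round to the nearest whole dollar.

Orders/yr = 32,600/1,241 = 26.269; ordering cost = 26.269 × $390 = $10,244.96
Average inventory = 1,241/2 = 620.5; holding cost = 620.5 × $26 = $16,133.00
Purchase cost = D·C = 32,600 × 115 = $3,749,000.00
Total = $10,244.96 + $16,133.00 + $3,749,000.00 = $3,775,377.96

$3,775,378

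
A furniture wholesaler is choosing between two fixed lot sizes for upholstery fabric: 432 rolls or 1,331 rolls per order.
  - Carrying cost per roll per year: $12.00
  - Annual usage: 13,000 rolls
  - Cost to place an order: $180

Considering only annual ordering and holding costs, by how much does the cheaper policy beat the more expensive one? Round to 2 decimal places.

TC(Q) = (D/Q)S + (Q/2)H
TC(432) = (13,000/432)×180 + (432/2)×12 = $8,008.67
TC(1,331) = (13,000/1,331)×180 + (1,331/2)×12 = $9,744.08
Cheaper: Q = 432.  Difference = $1,735.41

$1,735.41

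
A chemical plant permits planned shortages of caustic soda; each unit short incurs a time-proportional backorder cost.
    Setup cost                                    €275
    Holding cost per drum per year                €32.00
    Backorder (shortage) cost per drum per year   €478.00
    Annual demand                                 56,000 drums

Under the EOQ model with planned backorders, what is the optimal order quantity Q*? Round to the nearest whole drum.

Basic EOQ = √(2·56,000·275/32) = 981.071
Backorder adjustment √((H+b)/b) = √((32+478)/478) = 1.0329
Q* = 981.071 × 1.0329 ≈ 1,013.38

1,013 drums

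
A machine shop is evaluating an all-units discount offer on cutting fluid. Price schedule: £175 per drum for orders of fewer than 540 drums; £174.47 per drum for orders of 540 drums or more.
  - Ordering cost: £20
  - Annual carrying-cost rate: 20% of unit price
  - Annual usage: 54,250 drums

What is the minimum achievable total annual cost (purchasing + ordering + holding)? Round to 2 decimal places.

£9,476,428.14

H₁ = 20%×£175 = £35.0000;  H₂ = 20%×£174.47 = £34.8940
EOQ₁ = √(2×54,250×20/35.0000) = 249.00  (< 540, feasible at tier 1)
EOQ₂ = √(2×54,250×20/34.8940) = 249.38  (< 540 → use Q = 540 at tier-2 price)
TC(tier 1 (EOQ₁), Q≈249.0) = £9,502,464.93
TC(tier 2, Q≈540.0) = £9,476,428.14
Minimum at tier 2: £9,476,428.14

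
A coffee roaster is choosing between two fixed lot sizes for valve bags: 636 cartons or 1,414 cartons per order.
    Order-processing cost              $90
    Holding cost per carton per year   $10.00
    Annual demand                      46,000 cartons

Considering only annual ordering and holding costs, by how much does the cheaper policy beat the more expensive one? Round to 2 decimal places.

Annual cost at Q: ordering D·S/Q plus holding Q·H/2.
TC(636) = (46,000/636)×90 + (636/2)×10 = $9,689.43
TC(1,414) = (46,000/1,414)×90 + (1,414/2)×10 = $9,997.86
Cheaper: Q = 636.  Difference = $308.43

$308.43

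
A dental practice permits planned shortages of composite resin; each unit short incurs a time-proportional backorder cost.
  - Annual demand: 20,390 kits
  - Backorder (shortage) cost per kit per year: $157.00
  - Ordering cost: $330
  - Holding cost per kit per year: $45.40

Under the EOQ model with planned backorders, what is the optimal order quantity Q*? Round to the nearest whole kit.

Q* = √(2DS/H) · √((H + b)/b)
   = √(2 × 20,390 × 330 / 45.4) · √((45.4 + 157) / 157)
   = 544.443 × 1.1354 ≈ 618.17

618 kits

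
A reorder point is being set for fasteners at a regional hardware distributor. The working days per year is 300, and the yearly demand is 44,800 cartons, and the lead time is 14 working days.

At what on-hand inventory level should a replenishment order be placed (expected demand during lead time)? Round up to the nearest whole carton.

Daily demand d = 44,800 / 300 = 149.333 cartons/day
Demand during lead time = 149.333 × 14 = 2,090.67
Reorder point = 2,090.67 → round up

2,091 cartons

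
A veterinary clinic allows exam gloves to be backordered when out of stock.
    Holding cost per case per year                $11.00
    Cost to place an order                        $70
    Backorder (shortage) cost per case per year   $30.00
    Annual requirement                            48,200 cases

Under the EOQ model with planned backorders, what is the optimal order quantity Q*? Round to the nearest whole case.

916 cases

Q* = √(2DS/H) · √((H + b)/b)
   = √(2 × 48,200 × 70 / 11) · √((11 + 30) / 30)
   = 783.233 × 1.1690 ≈ 915.64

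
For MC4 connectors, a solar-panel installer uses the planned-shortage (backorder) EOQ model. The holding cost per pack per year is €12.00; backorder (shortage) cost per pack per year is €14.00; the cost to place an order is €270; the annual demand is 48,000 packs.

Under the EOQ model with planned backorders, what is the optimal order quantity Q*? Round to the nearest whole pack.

Basic EOQ = √(2·48,000·270/12) = 1,469.694
Backorder adjustment √((H+b)/b) = √((12+14)/14) = 1.3628
Q* = 1,469.694 × 1.3628 ≈ 2,002.86

2,003 packs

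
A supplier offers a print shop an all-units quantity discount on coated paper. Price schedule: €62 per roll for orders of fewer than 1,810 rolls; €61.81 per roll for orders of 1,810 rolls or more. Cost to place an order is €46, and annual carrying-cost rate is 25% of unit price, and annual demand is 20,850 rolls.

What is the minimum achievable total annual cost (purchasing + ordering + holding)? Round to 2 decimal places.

€1,298,152.71

H₁ = 25%×€62 = €15.5000;  H₂ = 25%×€61.81 = €15.4525
EOQ₁ = √(2×20,850×46/15.5000) = 351.79  (< 1,810, feasible at tier 1)
EOQ₂ = √(2×20,850×46/15.4525) = 352.33  (< 1,810 → use Q = 1,810 at tier-2 price)
TC(tier 1 (EOQ₁), Q≈351.8) = €1,298,152.71
TC(tier 2, Q≈1,810.0) = €1,303,252.90
Minimum at tier 1 (EOQ₁): €1,298,152.71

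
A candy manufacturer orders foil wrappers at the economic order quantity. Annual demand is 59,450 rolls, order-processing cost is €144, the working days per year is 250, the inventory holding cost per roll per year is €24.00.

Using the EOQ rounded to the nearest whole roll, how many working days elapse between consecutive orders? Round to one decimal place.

3.6 days

2DS/H = 2·59,450·144/24 = 713,400.00
EOQ = √713,400.00 ≈ 844.63 → Q = 845 rolls
T = Q/D × 250 days = 845/59,450 × 250 = 3.553 days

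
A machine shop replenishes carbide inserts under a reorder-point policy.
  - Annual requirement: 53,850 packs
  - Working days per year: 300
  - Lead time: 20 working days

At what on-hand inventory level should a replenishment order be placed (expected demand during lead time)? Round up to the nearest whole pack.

3,590 packs

Daily demand d = 53,850 / 300 = 179.500 packs/day
Demand during lead time = 179.500 × 20 = 3,590.00
Reorder point = 3,590.00 → round up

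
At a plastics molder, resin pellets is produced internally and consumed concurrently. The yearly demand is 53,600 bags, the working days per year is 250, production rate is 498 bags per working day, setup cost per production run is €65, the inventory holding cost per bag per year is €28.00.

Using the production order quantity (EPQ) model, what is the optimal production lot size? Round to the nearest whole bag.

d = 53,600/250 = 214.4000 bags/day;  effective holding cost H(1 − d/p) = 28·(1 − 214.4000/498) = 15.94538
Q* = √(2DS / H_eff) = √(2·53,600·65 / 15.94538) ≈ 661.05

661 bags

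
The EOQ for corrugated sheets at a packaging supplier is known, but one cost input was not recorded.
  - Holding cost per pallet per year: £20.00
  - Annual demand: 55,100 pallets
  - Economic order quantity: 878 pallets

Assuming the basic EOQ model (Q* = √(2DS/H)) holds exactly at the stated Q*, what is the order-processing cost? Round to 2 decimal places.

£139.91

From Q* = √(2DS/H) ⇒ Q*² = 2DS/H.
S = Q²H / (2D) = 878² × 20 / (2 × 55,100) = 139.9064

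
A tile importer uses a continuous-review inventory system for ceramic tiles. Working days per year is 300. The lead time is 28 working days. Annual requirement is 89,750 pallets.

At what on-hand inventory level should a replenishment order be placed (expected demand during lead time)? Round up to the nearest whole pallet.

8,377 pallets

Daily demand d = 89,750 / 300 = 299.167 pallets/day
Demand during lead time = 299.167 × 28 = 8,376.67
Reorder point = 8,376.67 → round up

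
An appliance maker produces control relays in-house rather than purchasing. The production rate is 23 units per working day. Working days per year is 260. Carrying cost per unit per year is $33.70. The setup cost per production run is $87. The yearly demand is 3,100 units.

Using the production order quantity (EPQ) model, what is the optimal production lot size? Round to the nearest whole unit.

d = 3,100/260 = 11.9231 units/day;  effective holding cost H(1 − d/p) = 33.7·(1 − 11.9231/23) = 16.23010
Q* = √(2DS / H_eff) = √(2·3,100·87 / 16.23010) ≈ 182.30

182 units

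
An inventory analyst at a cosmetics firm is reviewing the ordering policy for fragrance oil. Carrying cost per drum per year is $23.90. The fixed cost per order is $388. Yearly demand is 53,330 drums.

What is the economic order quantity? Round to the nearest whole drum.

Q* = √(2·D·S / H) = √(2·53,330·388 / 23.9) = √1,731,551.5 ≈ 1,315.88

1,316 drums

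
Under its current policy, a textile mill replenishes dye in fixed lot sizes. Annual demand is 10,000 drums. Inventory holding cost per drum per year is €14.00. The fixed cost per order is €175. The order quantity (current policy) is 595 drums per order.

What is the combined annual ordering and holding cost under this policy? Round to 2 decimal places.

€7,106.18

Ordering: D/Q × S = 10,000/595 × €175 = €2,941.18
Holding:  Q/2 × H = 595/2 × €14 = €4,165.00
Total = €2,941.18 + €4,165.00 = €7,106.18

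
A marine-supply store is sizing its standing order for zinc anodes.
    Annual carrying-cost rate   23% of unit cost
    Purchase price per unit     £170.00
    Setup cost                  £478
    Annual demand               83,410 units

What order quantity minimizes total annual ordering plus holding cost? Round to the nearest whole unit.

Carrying cost H = £170 × 23% = £39.1000/unit/yr
Q* = √(2·D·S / H) = √(2·83,410·478 / 39.1) = √2,039,385.2 ≈ 1,428.07

1,428 units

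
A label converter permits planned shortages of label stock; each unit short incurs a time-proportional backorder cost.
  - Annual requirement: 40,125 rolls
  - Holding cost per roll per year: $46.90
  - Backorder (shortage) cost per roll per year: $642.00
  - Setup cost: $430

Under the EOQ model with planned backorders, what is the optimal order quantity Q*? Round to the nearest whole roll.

889 rolls

Q* = √(2DS/H) · √((H + b)/b)
   = √(2 × 40,125 × 430 / 46.9) · √((46.9 + 642) / 642)
   = 857.769 × 1.0359 ≈ 888.55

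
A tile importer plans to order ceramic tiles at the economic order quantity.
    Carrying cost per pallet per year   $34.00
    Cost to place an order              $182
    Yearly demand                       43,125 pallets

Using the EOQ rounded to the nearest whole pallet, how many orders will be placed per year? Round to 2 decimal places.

63.51 orders per year

Optimal lot size Q* = (2 × 43,125 × $182 / $34)^½ ≈ 679.48 → Q = 679
N = D/Q = 43,125/679 ≈ 63.513 orders/yr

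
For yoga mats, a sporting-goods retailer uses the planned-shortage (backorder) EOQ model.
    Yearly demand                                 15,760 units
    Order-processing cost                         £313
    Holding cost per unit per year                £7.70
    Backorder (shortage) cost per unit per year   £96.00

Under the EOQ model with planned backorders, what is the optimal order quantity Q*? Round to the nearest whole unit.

Basic EOQ = √(2·15,760·313/7.7) = 1,131.931
Backorder adjustment √((H+b)/b) = √((7.7+96)/96) = 1.0393
Q* = 1,131.931 × 1.0393 ≈ 1,176.45

1,176 units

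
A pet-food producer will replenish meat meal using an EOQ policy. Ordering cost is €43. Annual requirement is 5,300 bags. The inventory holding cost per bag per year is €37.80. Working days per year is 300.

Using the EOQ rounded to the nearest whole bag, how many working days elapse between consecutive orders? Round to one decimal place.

6.2 days

2DS/H = 2·5,300·43/37.8 = 12,058.20
EOQ = √12,058.20 ≈ 109.81 → Q = 110 bags
Cycle time = (working days × Q)/D = (300 × 110) / 5,300 = 6.226 days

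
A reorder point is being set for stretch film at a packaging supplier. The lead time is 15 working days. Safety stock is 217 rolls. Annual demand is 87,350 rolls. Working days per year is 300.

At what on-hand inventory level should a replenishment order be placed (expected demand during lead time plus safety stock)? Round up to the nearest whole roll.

Daily demand d = 87,350 / 300 = 291.167 rolls/day
Demand during lead time = 291.167 × 15 = 4,367.50
Reorder point = 4,367.50 + 217 = 4,584.50 → round up

4,585 rolls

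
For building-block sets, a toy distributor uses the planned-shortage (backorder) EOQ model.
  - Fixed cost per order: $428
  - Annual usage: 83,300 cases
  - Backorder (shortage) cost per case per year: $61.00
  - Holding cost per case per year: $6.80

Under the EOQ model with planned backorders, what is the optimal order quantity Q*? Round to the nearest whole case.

Basic EOQ = √(2·83,300·428/6.8) = 3,238.209
Backorder adjustment √((H+b)/b) = √((6.8+61)/61) = 1.0543
Q* = 3,238.209 × 1.0543 ≈ 3,413.93

3,414 cases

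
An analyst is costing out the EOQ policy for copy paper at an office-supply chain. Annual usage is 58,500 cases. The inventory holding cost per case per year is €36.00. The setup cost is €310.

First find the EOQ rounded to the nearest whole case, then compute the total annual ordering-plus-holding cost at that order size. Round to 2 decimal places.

EOQ = √(2DS/H) = √(2 × 58,500 × 310 / 36)
    = √(1,007,500.00) ≈ 1,003.74 → Q = 1,004 cases
Orders/yr = 58,500/1,004 = 58.267; ordering cost = 58.267 × €310 = €18,062.75
Average inventory = 1,004/2 = 502; holding cost = 502 × €36 = €18,072.00
Total = €18,062.75 + €18,072.00 = €36,134.75

€36,134.75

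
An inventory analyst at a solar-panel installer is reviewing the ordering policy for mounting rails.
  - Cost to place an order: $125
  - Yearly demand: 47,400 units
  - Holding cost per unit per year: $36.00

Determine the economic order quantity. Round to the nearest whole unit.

574 units

EOQ = √(2DS/H) = √(2 × 47,400 × 125 / 36)
    = √(329,166.67) ≈ 573.73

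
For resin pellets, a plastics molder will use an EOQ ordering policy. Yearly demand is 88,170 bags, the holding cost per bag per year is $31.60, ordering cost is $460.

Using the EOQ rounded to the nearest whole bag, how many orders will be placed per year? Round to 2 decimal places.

55.04 orders per year

EOQ = √(2DS/H) = √(2 × 88,170 × 460 / 31.6)
    = √(2,566,974.68) ≈ 1,602.18 → Q = 1,602
Orders per year = D/Q = 88,170 / 1,602 = 55.037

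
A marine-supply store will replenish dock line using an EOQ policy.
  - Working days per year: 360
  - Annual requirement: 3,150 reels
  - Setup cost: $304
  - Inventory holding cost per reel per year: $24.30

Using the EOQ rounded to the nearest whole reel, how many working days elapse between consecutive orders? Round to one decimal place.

2DS/H = 2·3,150·304/24.3 = 78,814.81
EOQ = √78,814.81 ≈ 280.74 → Q = 281 reels
Days between orders = 360 / (D/Q) = 360 / 11.210 ≈ 32.114

32.1 days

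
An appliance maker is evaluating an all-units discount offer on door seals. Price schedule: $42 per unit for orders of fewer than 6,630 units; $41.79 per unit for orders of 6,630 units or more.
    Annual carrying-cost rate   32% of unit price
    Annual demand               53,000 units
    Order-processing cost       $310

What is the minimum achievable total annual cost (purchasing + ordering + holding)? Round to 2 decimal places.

H₁ = 32%×$42 = $13.4400;  H₂ = 32%×$41.79 = $13.3728
EOQ₁ = √(2×53,000×310/13.4400) = 1,563.63  (< 6,630, feasible at tier 1)
EOQ₂ = √(2×53,000×310/13.3728) = 1,567.55  (< 6,630 → use Q = 6,630 at tier-2 price)
TC(tier 1 (EOQ₁), Q≈1,563.6) = $2,247,015.19
TC(tier 2, Q≈6,630.0) = $2,261,678.96
Minimum at tier 1 (EOQ₁): $2,247,015.19

$2,247,015.19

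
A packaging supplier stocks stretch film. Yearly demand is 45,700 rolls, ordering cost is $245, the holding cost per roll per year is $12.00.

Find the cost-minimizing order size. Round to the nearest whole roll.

1,366 rolls

Q* = √(2·D·S / H) = √(2·45,700·245 / 12) = √1,866,083.3 ≈ 1,366.05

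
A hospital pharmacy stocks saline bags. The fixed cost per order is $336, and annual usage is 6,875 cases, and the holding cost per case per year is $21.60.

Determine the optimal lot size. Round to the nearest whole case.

EOQ = √(2DS/H) = √(2 × 6,875 × 336 / 21.6)
    = √(213,888.89) ≈ 462.48

462 cases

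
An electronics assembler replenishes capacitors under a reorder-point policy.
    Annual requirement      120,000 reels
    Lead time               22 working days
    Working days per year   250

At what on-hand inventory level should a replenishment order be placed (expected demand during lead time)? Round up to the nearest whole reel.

Daily demand d = 120,000 / 250 = 480.000 reels/day
Demand during lead time = 480.000 × 22 = 10,560.00
Reorder point = 10,560.00 → round up

10,560 reels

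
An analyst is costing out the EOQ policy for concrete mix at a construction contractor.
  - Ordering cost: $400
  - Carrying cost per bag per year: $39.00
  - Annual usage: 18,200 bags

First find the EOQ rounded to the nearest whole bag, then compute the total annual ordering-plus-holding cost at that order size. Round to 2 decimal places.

EOQ = √(2DS/H) = √(2 × 18,200 × 400 / 39)
    = √(373,333.33) ≈ 611.01 → Q = 611 bags
Orders/yr = 18,200/611 = 29.787; ordering cost = 29.787 × $400 = $11,914.89
Average inventory = 611/2 = 305.5; holding cost = 305.5 × $39 = $11,914.50
Total = $11,914.89 + $11,914.50 = $23,829.39

$23,829.39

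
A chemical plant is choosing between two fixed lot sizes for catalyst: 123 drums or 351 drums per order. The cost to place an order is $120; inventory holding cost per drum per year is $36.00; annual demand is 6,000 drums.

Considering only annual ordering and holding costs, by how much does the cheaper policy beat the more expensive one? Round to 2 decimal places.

$301.62

Annual cost at Q: ordering D·S/Q plus holding Q·H/2.
TC(123) = (6,000/123)×120 + (123/2)×36 = $8,067.66
TC(351) = (6,000/351)×120 + (351/2)×36 = $8,369.28
|ΔTC| = |$8,067.66 − $8,369.28| = $301.62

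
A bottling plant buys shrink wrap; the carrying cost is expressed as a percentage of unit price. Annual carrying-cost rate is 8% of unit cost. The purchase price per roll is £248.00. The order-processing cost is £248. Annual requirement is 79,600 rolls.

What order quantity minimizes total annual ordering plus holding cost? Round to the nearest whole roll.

H = i·C = 0.08 × £248 = £19.8400 per roll-year
2DS/H = 2·79,600·248/19.84 = 1,990,000.00
EOQ = √1,990,000.00 ≈ 1,410.67

1,411 rolls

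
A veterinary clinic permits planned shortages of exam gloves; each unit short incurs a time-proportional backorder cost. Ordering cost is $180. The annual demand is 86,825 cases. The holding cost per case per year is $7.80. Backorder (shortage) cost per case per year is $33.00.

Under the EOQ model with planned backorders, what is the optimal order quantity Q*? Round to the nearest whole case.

2,226 cases

Q* = √(2DS/H) · √((H + b)/b)
   = √(2 × 86,825 × 180 / 7.8) · √((7.8 + 33) / 33)
   = 2,001.826 × 1.1119 ≈ 2,225.87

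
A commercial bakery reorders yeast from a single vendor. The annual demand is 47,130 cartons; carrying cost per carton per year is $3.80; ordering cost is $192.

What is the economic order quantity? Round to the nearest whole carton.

2,182 cartons

Q* = √(2·D·S / H) = √(2·47,130·192 / 3.8) = √4,762,610.5 ≈ 2,182.34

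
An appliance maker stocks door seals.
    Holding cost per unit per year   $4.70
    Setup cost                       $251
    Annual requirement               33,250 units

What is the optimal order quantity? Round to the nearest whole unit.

1,885 units

Q* = √(2·D·S / H) = √(2·33,250·251 / 4.7) = √3,551,383.0 ≈ 1,884.51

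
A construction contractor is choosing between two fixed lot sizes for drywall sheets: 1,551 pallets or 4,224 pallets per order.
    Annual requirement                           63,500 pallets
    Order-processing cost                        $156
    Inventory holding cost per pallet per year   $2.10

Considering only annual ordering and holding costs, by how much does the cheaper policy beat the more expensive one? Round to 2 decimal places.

$1,235.03

For each Q, cost = (D/Q)·S + (Q/2)·H.
TC(1,551) = (63,500/1,551)×156 + (1,551/2)×2.1 = $8,015.40
TC(4,224) = (63,500/4,224)×156 + (4,224/2)×2.1 = $6,780.37
|ΔTC| = |$8,015.40 − $6,780.37| = $1,235.03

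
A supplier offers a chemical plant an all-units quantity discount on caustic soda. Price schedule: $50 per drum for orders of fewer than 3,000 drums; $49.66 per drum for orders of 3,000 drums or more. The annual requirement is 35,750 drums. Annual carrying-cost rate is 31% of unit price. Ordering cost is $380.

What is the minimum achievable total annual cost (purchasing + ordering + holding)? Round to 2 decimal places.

H₁ = 31%×$50 = $15.5000;  H₂ = 31%×$49.66 = $15.3946
EOQ₁ = √(2×35,750×380/15.5000) = 1,323.97  (< 3,000, feasible at tier 1)
EOQ₂ = √(2×35,750×380/15.3946) = 1,328.50  (< 3,000 → use Q = 3,000 at tier-2 price)
TC(tier 1 (EOQ₁), Q≈1,324.0) = $1,808,021.57
TC(tier 2, Q≈3,000.0) = $1,802,965.23
Minimum at tier 2: $1,802,965.23

$1,802,965.23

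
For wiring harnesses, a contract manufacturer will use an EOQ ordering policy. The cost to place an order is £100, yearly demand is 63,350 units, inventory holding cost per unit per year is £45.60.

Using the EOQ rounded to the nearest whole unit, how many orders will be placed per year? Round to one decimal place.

120.2 orders per year

Optimal lot size Q* = (2 × 63,350 × £100 / £45.6)^½ ≈ 527.12 → Q = 527
N = D/Q = 63,350/527 ≈ 120.209 orders/yr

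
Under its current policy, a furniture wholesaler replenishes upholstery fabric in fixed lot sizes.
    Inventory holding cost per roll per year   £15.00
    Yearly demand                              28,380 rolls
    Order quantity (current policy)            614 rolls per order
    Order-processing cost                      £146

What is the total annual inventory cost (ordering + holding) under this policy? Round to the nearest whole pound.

£11,353

Ordering: D/Q × S = 28,380/614 × £146 = £6,748.34
Holding:  Q/2 × H = 614/2 × £15 = £4,605.00
Total = £6,748.34 + £4,605.00 = £11,353.34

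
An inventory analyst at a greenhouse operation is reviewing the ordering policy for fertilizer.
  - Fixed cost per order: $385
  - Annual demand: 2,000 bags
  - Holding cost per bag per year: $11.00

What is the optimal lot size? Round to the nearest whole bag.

374 bags

2DS/H = 2·2,000·385/11 = 140,000.00
EOQ = √140,000.00 ≈ 374.17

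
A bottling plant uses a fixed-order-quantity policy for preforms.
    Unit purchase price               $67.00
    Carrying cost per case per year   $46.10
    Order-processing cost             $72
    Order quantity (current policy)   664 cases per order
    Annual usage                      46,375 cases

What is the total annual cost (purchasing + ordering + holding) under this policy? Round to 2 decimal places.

$3,127,458.81

Orders/yr = 46,375/664 = 69.842; ordering cost = 69.842 × $72 = $5,028.61
Average inventory = 664/2 = 332; holding cost = 332 × $46.1 = $15,305.20
Purchase cost = D·C = 46,375 × 67 = $3,107,125.00
Total = $5,028.61 + $15,305.20 + $3,107,125.00 = $3,127,458.81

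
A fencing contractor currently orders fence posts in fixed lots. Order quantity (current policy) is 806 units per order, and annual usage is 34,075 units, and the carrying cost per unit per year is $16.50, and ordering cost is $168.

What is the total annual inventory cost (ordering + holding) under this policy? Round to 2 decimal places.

$13,751.98

Ordering: D/Q × S = 34,075/806 × $168 = $7,102.48
Holding:  Q/2 × H = 806/2 × $16.5 = $6,649.50
Total = $7,102.48 + $6,649.50 = $13,751.98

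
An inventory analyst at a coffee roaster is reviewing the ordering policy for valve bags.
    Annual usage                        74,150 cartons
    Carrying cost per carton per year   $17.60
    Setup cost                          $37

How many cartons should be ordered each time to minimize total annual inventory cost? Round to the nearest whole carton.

Q* = √(2·D·S / H) = √(2·74,150·37 / 17.6) = √311,767.0 ≈ 558.36

558 cartons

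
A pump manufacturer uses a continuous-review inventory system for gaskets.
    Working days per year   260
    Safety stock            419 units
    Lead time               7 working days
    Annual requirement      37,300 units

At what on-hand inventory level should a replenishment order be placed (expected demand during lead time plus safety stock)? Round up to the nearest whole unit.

Daily demand d = 37,300 / 260 = 143.462 units/day
Demand during lead time = 143.462 × 7 = 1,004.23
Reorder point = 1,004.23 + 419 = 1,423.23 → round up

1,424 units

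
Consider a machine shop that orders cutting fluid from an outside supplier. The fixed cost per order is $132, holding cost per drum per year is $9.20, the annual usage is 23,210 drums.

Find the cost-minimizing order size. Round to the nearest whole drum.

2DS/H = 2·23,210·132/9.2 = 666,026.09
EOQ = √666,026.09 ≈ 816.10

816 drums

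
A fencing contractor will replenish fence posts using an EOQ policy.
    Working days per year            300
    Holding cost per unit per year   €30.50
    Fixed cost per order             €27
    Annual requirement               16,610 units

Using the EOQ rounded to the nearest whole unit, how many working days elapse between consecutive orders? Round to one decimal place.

3.1 days

2DS/H = 2·16,610·27/30.5 = 29,407.87
EOQ = √29,407.87 ≈ 171.49 → Q = 171 units
Days between orders = 300 / (D/Q) = 300 / 97.135 ≈ 3.089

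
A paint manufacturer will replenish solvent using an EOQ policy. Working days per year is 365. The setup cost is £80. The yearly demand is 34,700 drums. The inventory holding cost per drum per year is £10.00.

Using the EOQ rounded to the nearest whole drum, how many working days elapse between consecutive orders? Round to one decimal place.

7.8 days

Q* = √(2·D·S / H) = √(2·34,700·80 / 10) = √555,200.0 ≈ 745.12 → Q = 745 drums
Days between orders = 365 / (D/Q) = 365 / 46.577 ≈ 7.836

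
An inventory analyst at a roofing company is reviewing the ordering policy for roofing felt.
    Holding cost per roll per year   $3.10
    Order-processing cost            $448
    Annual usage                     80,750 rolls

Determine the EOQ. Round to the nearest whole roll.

Q* = √(2·D·S / H) = √(2·80,750·448 / 3.1) = √23,339,354.8 ≈ 4,831.08

4,831 rolls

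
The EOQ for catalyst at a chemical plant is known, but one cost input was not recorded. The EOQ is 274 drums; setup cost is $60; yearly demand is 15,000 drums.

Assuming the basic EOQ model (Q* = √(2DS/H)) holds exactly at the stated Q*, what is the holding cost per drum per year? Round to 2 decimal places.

EOQ relation: Q² = 2DS/H, so rearrange for the unknown.
H = 2DS / Q² = 2 × 15,000 × 60 / 274² = 23.9757

$23.98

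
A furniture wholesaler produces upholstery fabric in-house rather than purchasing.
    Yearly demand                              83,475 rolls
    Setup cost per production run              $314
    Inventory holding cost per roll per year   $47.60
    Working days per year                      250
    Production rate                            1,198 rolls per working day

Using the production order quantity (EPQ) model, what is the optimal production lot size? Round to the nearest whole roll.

1,236 rolls

d = 83,475/250 = 333.9000 rolls/day;  effective holding cost H(1 − d/p) = 47.6·(1 − 333.9000/1198) = 34.33319
Q* = √(2DS / H_eff) = √(2·83,475·314 / 34.33319) ≈ 1,235.67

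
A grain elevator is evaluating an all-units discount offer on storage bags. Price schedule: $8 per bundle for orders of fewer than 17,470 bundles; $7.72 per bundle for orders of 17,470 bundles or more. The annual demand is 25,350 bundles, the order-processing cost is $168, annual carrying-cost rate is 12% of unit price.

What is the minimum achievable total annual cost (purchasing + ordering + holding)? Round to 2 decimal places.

H₁ = 12%×$8 = $0.9600;  H₂ = 12%×$7.72 = $0.9264
EOQ₁ = √(2×25,350×168/0.9600) = 2,978.67  (< 17,470, feasible at tier 1)
EOQ₂ = √(2×25,350×168/0.9264) = 3,032.21  (< 17,470 → use Q = 17,470 at tier-2 price)
TC(tier 1 (EOQ₁), Q≈2,978.7) = $205,659.53
TC(tier 2, Q≈17,470.0) = $204,037.88
Minimum at tier 2: $204,037.88

$204,037.88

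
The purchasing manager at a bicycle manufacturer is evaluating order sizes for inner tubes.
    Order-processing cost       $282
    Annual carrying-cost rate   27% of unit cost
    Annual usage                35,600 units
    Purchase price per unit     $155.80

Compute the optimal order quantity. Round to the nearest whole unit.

Carrying cost H = $155.8 × 27% = $42.0660/unit/yr
Optimal lot size Q* = (2 × 35,600 × $282 / $42.066)^½ ≈ 690.87

691 units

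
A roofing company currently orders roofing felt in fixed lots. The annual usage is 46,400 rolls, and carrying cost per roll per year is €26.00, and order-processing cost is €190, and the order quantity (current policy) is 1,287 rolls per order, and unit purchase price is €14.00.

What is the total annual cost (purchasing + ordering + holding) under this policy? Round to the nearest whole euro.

€673,181

Orders/yr = 46,400/1,287 = 36.053; ordering cost = 36.053 × €190 = €6,850.04
Average inventory = 1,287/2 = 643.5; holding cost = 643.5 × €26 = €16,731.00
Purchase cost = D·C = 46,400 × 14 = €649,600.00
Total = €6,850.04 + €16,731.00 + €649,600.00 = €673,181.04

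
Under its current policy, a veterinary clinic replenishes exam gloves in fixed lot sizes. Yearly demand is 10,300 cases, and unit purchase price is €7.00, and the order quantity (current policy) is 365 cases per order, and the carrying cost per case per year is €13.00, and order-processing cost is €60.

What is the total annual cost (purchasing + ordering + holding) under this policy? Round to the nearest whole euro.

€76,166

Annual ordering cost = (D/Q)·S = (10,300/365) × 60 = €1,693.15
Annual holding cost  = (Q/2)·H = (365/2) × 13 = €2,372.50
Purchase cost = D·C = 10,300 × 7 = €72,100.00
Total = €1,693.15 + €2,372.50 + €72,100.00 = €76,165.65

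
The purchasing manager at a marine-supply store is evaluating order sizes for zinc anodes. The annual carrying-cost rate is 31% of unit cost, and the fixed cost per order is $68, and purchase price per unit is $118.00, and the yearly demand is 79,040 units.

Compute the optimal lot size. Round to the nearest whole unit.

Holding cost per unit per year: H = 31% × $118 = $36.5800
Q* = √(2·D·S / H) = √(2·79,040·68 / 36.58) = √293,861.1 ≈ 542.09

542 units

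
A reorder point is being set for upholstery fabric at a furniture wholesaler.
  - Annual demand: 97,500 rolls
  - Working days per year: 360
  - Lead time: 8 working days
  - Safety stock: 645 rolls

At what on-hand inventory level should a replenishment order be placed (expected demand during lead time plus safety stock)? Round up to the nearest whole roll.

Daily demand d = 97,500 / 360 = 270.833 rolls/day
Demand during lead time = 270.833 × 8 = 2,166.67
Reorder point = 2,166.67 + 645 = 2,811.67 → round up

2,812 rolls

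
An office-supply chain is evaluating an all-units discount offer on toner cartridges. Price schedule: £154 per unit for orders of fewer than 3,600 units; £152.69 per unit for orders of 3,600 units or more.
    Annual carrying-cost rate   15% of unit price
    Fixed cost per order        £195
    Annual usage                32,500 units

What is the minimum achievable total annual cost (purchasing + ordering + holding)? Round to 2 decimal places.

H₁ = 15%×£154 = £23.1000;  H₂ = 15%×£152.69 = £22.9035
EOQ₁ = √(2×32,500×195/23.1000) = 740.74  (< 3,600, feasible at tier 1)
EOQ₂ = √(2×32,500×195/22.9035) = 743.91  (< 3,600 → use Q = 3,600 at tier-2 price)
TC(tier 1 (EOQ₁), Q≈740.7) = £5,022,111.18
TC(tier 2, Q≈3,600.0) = £5,005,411.72
Minimum at tier 2: £5,005,411.72

£5,005,411.72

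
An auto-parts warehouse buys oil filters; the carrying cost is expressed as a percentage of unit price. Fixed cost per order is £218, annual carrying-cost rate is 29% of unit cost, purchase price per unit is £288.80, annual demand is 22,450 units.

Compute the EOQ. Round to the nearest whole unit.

Holding cost per unit per year: H = 29% × £288.8 = £83.7520
Q* = √(2·D·S / H) = √(2·22,450·218 / 83.752) = √116,871.2 ≈ 341.86

342 units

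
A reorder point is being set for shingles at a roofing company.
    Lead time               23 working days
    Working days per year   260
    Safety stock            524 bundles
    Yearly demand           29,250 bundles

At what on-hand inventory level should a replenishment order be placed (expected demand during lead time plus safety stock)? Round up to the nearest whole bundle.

Daily demand d = 29,250 / 260 = 112.500 bundles/day
Demand during lead time = 112.500 × 23 = 2,587.50
Reorder point = 2,587.50 + 524 = 3,111.50 → round up

3,112 bundles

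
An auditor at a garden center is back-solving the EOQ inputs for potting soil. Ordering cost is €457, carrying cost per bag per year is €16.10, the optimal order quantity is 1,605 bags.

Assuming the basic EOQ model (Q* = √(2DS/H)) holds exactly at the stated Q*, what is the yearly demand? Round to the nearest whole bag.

From Q* = √(2DS/H) ⇒ Q*² = 2DS/H.
D = Q²H / (2S) = 1,605² × 16.1 / (2 × 457) = 45,376.37

45,376 bags per year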